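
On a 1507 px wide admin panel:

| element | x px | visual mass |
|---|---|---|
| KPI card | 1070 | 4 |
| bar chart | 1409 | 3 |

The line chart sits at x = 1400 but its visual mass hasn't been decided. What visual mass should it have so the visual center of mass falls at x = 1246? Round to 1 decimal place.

Fixed elements: Σw = 4 + 3 = 7, Σw·x = 4·1070 + 3·1409 = 8507.
Set Σw·x/Σw = 1246: (8507 + 1400w) = 1246·(7 + w).
Rearranging, w·(1400 − 1246) = 1246·7 − 8507 = 215, so w ≈ 215/154 = 1.40.

w ≈ 1.4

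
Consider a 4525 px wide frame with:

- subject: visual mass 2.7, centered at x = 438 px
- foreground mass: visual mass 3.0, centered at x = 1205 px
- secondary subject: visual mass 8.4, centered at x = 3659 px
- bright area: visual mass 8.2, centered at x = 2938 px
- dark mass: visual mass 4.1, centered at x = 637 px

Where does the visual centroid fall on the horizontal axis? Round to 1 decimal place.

Weights sum to 2.7 + 3.0 + 8.4 + 8.2 + 4.1 = 26.4.
x-moment: 2.7·438 + 3.0·1205 + 8.4·3659 + 8.2·2938 + 4.1·637 = 62236.5; centroid 62236.5/26.4 ≈ 2357.44.

x ≈ 2357.4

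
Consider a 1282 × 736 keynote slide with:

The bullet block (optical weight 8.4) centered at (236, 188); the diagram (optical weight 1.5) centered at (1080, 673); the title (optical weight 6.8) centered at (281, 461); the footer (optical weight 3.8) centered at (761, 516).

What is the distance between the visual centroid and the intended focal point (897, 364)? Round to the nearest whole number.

≈ 487

Σw = 8.4 + 1.5 + 6.8 + 3.8 = 20.5.
x-moment: 8.4·236 + 1.5·1080 + 6.8·281 + 3.8·761 = 8405.0; centroid 8405.0/20.5 ≈ 410.00.
y-moment: 8.4·188 + 1.5·673 + 6.8·461 + 3.8·516 = 7684.3; centroid 7684.3/20.5 ≈ 374.84.
Offset from (897, 364): Δx ≈ -487.00, Δy ≈ 10.84; distance = √(Δx² + Δy²) ≈ 487.12.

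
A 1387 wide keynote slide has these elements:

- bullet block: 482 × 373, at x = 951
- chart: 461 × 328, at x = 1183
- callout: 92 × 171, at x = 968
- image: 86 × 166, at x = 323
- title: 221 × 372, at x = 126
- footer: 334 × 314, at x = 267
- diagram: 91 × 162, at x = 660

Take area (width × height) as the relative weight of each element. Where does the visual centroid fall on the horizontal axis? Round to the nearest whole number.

x ≈ 742

Areas → weights: bullet block 482·373 = 179786, chart 461·328 = 151208, callout 92·171 = 15732, image 86·166 = 14276, title 221·372 = 82212, footer 334·314 = 104876, diagram 91·162 = 14742; Σw = 562832.
x-moment: 179786·951 + 151208·1183 + 15732·968 + 14276·323 + 82212·126 + 104876·267 + 14742·660 = 417785598; centroid 417785598/562832 ≈ 742.29.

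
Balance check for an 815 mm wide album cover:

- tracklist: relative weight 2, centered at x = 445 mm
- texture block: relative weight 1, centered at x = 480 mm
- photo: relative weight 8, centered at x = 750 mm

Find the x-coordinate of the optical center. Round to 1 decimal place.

Σw = 2 + 1 + 8 = 11.
x-moment: 2·445 + 1·480 + 8·750 = 7370; centroid 7370/11 ≈ 670.00.

x ≈ 670.0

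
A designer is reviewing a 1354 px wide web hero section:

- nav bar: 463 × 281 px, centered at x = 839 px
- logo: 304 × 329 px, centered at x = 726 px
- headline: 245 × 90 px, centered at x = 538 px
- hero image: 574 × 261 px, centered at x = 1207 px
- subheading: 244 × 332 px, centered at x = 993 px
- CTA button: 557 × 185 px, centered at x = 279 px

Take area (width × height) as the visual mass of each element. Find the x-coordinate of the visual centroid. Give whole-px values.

x ≈ 825

Areas → weights: nav bar 463·281 = 130103, logo 304·329 = 100016, headline 245·90 = 22050, hero image 574·261 = 149814, subheading 244·332 = 81008, CTA button 557·185 = 103045; Σw = 586036.
x: moment 483646930 / weight 586036 ≈ 825.29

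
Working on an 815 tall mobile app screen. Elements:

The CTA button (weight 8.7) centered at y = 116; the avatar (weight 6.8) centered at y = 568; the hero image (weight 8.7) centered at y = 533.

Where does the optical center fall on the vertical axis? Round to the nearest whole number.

y ≈ 393

Σw = 8.7 + 6.8 + 8.7 = 24.2.
y: (8.7·116 + 6.8·568 + 8.7·533) / 24.2 = 9508.7 / 24.2 ≈ 392.92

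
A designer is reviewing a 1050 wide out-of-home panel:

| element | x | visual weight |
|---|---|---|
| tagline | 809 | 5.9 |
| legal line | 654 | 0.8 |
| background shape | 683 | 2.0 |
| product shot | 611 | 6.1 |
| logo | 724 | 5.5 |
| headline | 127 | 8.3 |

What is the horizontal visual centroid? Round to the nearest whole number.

x ≈ 539

Weights sum to 5.9 + 0.8 + 2.0 + 6.1 + 5.5 + 8.3 = 28.6.
Σw·x = 15425.5; x̄ = 15425.5/28.6 ≈ 539.35.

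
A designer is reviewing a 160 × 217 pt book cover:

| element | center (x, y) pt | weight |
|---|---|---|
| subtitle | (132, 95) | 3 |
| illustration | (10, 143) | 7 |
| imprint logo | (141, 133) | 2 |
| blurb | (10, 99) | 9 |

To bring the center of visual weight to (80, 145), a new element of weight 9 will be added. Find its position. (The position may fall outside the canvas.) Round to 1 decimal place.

(173.6, 211.9)

New total weight: (3 + 7 + 2 + 9) + 9 = 30.
x: need Σw·x = 30·80 = 2400. Existing = 3·132 + 7·10 + 2·141 + 9·10 = 838. Remainder 1562 / 9 ≈ 173.56.
y: need Σw·y = 30·145 = 4350. Existing = 3·95 + 7·143 + 2·133 + 9·99 = 2443. Remainder 1907 / 9 ≈ 211.89.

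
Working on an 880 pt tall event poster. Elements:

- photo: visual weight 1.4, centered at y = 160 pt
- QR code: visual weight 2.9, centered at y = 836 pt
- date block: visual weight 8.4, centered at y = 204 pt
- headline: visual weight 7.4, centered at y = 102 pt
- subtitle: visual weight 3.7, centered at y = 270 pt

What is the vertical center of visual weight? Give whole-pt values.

y ≈ 257

Σw = 1.4 + 2.9 + 8.4 + 7.4 + 3.7 = 23.8.
y: (1.4·160 + 2.9·836 + 8.4·204 + 7.4·102 + 3.7·270) / 23.8 = 6115.8 / 23.8 ≈ 256.97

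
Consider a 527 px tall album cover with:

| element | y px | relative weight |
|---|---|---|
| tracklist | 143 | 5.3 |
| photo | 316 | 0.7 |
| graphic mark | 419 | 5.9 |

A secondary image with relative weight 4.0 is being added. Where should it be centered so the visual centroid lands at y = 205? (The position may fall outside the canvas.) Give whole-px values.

With the secondary image, Σw becomes 5.3 + 0.7 + 5.9 + 4.0 = 15.9.
y: need Σw·y = 15.9·205 = 3259.5. Existing = 5.3·143 + 0.7·316 + 5.9·419 = 3451.2. Remainder -191.7 / 4.0 ≈ -47.93.

y ≈ -48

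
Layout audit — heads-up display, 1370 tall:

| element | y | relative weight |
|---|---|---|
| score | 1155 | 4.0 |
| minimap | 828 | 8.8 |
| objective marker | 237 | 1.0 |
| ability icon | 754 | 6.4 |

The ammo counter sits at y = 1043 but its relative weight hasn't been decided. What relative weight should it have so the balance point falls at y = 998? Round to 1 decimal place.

Known weights sum to 4.0 + 8.8 + 1.0 + 6.4 = 20.2; their moment is 4.0·1155 + 8.8·828 + 1.0·237 + 6.4·754 = 16969.0.
Balance at y = 998 requires (16969.0 + w·1043) / (20.2 + w) = 998.
So w = (998·20.2 − 16969.0)/(1043 − 998) = 3190.6/45 ≈ 70.90.

w ≈ 70.9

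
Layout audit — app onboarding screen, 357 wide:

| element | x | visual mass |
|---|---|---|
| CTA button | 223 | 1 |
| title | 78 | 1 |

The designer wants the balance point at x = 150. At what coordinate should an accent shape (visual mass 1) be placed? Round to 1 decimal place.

x ≈ 149.0

New total weight: (1 + 1) + 1 = 3.
Along x: (301 + 1·x) / 3 = 150 (existing moment 1·223 + 1·78 = 301) ⇒ x = (450 − 301) / 1 ≈ 149.00.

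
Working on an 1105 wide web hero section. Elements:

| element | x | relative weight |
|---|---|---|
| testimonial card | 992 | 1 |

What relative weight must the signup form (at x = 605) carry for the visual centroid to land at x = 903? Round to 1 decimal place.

Known: weight 1 with moment 1·992 = 992.
Set Σw·x/Σw = 903: (992 + 605w) = 903·(1 + w).
Rearranging, w·(605 − 903) = 903·1 − 992 = -89, so w ≈ -89/-298 = 0.30.

w ≈ 0.3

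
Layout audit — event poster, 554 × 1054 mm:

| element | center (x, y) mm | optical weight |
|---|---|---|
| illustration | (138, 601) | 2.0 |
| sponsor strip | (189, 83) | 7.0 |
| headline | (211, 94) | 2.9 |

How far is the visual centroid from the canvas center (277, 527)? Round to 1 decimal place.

Total weight = 2.0 + 7.0 + 2.9 = 11.9.
x-moment: 2.0·138 + 7.0·189 + 2.9·211 = 2210.9; centroid 2210.9/11.9 ≈ 185.79.
y-moment: 2.0·601 + 7.0·83 + 2.9·94 = 2055.6; centroid 2055.6/11.9 ≈ 172.74.
From (277, 527): dx = -91.21, dy = -354.26, so the distance is √(dx²+dy²) ≈ 365.81.

≈ 365.8 mm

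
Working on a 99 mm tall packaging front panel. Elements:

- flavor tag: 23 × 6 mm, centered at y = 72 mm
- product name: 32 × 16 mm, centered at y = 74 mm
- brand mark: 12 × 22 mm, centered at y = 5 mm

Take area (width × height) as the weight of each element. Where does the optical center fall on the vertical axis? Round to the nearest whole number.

y ≈ 54

Areas: flavor tag 23·6 = 138, product name 32·16 = 512, brand mark 12·22 = 264. Total weight = 914.
y: (138·72 + 512·74 + 264·5) / 914 = 49144 / 914 ≈ 53.77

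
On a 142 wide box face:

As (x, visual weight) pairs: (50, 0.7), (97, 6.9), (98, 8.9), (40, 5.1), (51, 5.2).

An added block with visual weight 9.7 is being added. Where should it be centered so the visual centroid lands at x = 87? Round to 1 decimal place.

After adding the added block, total weight = 0.7 + 6.9 + 8.9 + 5.1 + 5.2 + 9.7 = 36.5.
x: need Σw·x = 36.5·87 = 3175.5. Existing = 0.7·50 + 6.9·97 + 8.9·98 + 5.1·40 + 5.2·51 = 2045.7. Remainder 1129.8 / 9.7 ≈ 116.47.

x ≈ 116.5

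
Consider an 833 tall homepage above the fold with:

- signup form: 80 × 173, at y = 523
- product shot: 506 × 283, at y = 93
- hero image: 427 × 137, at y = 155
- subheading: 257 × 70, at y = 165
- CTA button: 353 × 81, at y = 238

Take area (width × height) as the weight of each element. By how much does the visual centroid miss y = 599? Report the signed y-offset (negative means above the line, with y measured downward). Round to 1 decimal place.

≈ -448.7

Taking area as weight: signup form 80·173 = 13840, product shot 506·283 = 143198, hero image 427·137 = 58499, subheading 257·70 = 17990, CTA button 353·81 = 28593. Sum 262120.
y-moment: 13840·523 + 143198·93 + 58499·155 + 17990·165 + 28593·238 = 39396563; centroid 39396563/262120 ≈ 150.30.
Against y = 599, that's 150.30 − 599 = -448.70.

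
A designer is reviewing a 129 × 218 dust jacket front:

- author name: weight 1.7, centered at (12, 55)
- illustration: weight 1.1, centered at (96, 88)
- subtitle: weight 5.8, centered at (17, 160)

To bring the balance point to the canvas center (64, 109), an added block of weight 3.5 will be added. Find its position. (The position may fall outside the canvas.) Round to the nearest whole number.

After adding the added block, total weight = 1.7 + 1.1 + 5.8 + 3.5 = 12.1.
x: need Σw·x = 12.1·64 = 774.4. Existing = 1.7·12 + 1.1·96 + 5.8·17 = 224.6. Remainder 549.8 / 3.5 ≈ 157.09.
y: need Σw·y = 12.1·109 = 1318.9. Existing = 1.7·55 + 1.1·88 + 5.8·160 = 1118.3. Remainder 200.6 / 3.5 ≈ 57.31.

(157, 57)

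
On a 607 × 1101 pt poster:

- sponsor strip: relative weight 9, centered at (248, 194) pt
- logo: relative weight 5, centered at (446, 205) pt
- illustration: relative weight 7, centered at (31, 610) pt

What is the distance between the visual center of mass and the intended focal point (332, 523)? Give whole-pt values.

Weights sum to 9 + 5 + 7 = 21.
x: (9·248 + 5·446 + 7·31) / 21 = 4679 / 21 ≈ 222.81
y: (9·194 + 5·205 + 7·610) / 21 = 7041 / 21 ≈ 335.29
From (332, 523): dx = -109.19, dy = -187.71, so the distance is √(dx²+dy²) ≈ 217.16.

≈ 217 pt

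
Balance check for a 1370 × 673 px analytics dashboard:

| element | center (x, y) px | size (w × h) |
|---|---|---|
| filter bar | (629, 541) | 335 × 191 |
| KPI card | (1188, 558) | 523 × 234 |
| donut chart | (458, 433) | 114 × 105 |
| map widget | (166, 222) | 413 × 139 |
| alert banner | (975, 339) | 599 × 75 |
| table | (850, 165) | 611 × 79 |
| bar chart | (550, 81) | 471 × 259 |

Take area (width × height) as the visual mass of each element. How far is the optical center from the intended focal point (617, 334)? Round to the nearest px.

≈ 132 px

Areas: filter bar 335·191 = 63985, KPI card 523·234 = 122382, donut chart 114·105 = 11970, map widget 413·139 = 57407, alert banner 599·75 = 44925, table 611·79 = 48269, bar chart 471·259 = 121989. Total weight = 470927.
Σw·x = 352572678; x̄ = 352572678/470927 ≈ 748.68.
Σw·y = 153907474; ȳ = 153907474/470927 ≈ 326.82.
Offset from (617, 334): Δx ≈ 131.68, Δy ≈ -7.18; distance = √(Δx² + Δy²) ≈ 131.87.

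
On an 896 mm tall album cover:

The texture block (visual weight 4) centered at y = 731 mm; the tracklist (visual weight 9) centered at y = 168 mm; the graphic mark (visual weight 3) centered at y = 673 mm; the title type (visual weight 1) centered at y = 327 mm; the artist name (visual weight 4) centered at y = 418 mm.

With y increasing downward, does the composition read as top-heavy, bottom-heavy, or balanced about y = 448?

top-heavy

Σw = 4 + 9 + 3 + 1 + 4 = 21.
Σw·y = 4·731 + 9·168 + 3·673 + 1·327 + 4·418 = 8454, so ȳ = 8454/21 ≈ 402.57.
402.6 vs midline 448 → top-heavy.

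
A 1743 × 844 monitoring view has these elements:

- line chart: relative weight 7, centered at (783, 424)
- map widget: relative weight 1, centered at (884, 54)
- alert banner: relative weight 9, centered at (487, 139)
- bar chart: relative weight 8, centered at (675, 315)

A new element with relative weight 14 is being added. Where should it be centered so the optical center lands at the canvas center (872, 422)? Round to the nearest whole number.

(1276, 690)

After adding the new element, total weight = 7 + 1 + 9 + 8 + 14 = 39.
x: target moment 39×872 = 34008; current 7·783 + 1·884 + 9·487 + 8·675 = 16148; the new element supplies 17860, so x = 17860/14 ≈ 1275.71.
y: target moment 39×422 = 16458; current 7·424 + 1·54 + 9·139 + 8·315 = 6793; the new element supplies 9665, so y = 9665/14 ≈ 690.36.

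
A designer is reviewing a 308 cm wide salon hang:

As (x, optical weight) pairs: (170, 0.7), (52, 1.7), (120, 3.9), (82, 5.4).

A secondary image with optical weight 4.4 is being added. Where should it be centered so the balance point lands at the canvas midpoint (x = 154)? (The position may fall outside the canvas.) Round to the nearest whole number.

x ≈ 309

New total weight: (0.7 + 1.7 + 3.9 + 5.4) + 4.4 = 16.1.
Along x: (1118.2 + 4.4·x) / 16.1 = 154 (existing moment 0.7·170 + 1.7·52 + 3.9·120 + 5.4·82 = 1118.2) ⇒ x = (2479.4 − 1118.2) / 4.4 ≈ 309.36.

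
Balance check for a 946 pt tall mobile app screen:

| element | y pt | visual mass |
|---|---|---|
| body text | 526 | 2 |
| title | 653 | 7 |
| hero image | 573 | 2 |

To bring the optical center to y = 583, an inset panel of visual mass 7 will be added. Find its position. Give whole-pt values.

y ≈ 532

With the inset panel, Σw becomes 2 + 7 + 2 + 7 = 18.
y: need Σw·y = 18·583 = 10494. Existing = 2·526 + 7·653 + 2·573 = 6769. Remainder 3725 / 7 ≈ 532.14.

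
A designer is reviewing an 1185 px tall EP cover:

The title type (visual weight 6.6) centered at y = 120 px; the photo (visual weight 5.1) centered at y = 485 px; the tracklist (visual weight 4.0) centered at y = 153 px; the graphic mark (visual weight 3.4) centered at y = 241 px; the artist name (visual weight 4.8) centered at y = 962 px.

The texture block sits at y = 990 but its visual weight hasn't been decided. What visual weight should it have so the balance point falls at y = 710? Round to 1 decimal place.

w ≈ 27.3

Known weights sum to 6.6 + 5.1 + 4.0 + 3.4 + 4.8 = 23.9; their moment is 6.6·120 + 5.1·485 + 4.0·153 + 3.4·241 + 4.8·962 = 9314.5.
For the centroid to hit 710: (9314.5 + w·990) / (23.9 + w) = 710.
So w = (710·23.9 − 9314.5)/(990 − 710) = 7654.5/280 ≈ 27.34.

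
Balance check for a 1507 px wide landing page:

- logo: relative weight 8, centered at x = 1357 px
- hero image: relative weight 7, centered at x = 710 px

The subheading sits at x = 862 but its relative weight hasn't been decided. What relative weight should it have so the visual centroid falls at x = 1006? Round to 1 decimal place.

Existing Σw = 15 (8 + 7); existing moment 8·1357 + 7·710 = 15826.
For the centroid to hit 1006: (15826 + w·862) / (15 + w) = 1006.
So w = (1006·15 − 15826)/(862 − 1006) = -736/-144 ≈ 5.11.

w ≈ 5.1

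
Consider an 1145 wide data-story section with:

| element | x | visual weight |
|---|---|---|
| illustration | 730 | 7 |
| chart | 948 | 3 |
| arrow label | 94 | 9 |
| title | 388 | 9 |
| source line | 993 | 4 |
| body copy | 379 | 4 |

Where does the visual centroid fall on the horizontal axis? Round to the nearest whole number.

x ≈ 494

Σw = 7 + 3 + 9 + 9 + 4 + 4 = 36.
x-moment: 7·730 + 3·948 + 9·94 + 9·388 + 4·993 + 4·379 = 17780; centroid 17780/36 ≈ 493.89.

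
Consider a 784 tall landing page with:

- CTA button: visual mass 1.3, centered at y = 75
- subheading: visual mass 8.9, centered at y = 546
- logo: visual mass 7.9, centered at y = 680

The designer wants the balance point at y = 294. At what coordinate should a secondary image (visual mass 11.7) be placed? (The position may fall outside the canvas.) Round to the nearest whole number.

After adding the secondary image, total weight = 1.3 + 8.9 + 7.9 + 11.7 = 29.8.
y: target moment 29.8×294 = 8761.2; current 1.3·75 + 8.9·546 + 7.9·680 = 10328.9; the secondary image supplies -1567.7, so y = -1567.7/11.7 ≈ -133.99.

y ≈ -134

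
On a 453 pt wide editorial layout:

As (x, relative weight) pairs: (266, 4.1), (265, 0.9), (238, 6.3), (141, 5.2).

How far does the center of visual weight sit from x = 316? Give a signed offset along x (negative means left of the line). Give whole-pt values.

≈ -100 pt

Σw = 4.1 + 0.9 + 6.3 + 5.2 = 16.5.
x-moment: 4.1·266 + 0.9·265 + 6.3·238 + 5.2·141 = 3561.7; centroid 3561.7/16.5 ≈ 215.86.
Against x = 316, that's 215.86 − 316 = -100.14.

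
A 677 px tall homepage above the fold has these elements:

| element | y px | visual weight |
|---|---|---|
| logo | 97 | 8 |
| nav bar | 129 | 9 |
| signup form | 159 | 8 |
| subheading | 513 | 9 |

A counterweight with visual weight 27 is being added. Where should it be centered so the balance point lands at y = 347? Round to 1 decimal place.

With the counterweight, Σw becomes 8 + 9 + 8 + 9 + 27 = 61.
y: target moment 61×347 = 21167; current 8·97 + 9·129 + 8·159 + 9·513 = 7826; the counterweight supplies 13341, so y = 13341/27 ≈ 494.11.

y ≈ 494.1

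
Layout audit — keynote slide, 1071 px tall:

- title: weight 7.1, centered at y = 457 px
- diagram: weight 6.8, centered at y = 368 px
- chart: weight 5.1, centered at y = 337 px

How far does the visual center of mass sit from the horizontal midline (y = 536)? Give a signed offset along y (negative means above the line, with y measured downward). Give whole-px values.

≈ -143 px

Weights sum to 7.1 + 6.8 + 5.1 = 19.0.
Σw·y = 7.1·457 + 6.8·368 + 5.1·337 = 7465.8, so ȳ = 7465.8/19.0 ≈ 392.94.
Difference: 392.94 − 536 ≈ -143.06.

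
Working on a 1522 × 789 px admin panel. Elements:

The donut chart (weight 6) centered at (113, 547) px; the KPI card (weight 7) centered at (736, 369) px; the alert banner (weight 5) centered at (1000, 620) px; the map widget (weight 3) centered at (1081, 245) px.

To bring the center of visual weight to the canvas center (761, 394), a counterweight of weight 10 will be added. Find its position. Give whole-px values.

New total weight: (6 + 7 + 5 + 3) + 10 = 31.
x: target moment 31×761 = 23591; current 6·113 + 7·736 + 5·1000 + 3·1081 = 14073; the counterweight supplies 9518, so x = 9518/10 ≈ 951.80.
y: target moment 31×394 = 12214; current 6·547 + 7·369 + 5·620 + 3·245 = 9700; the counterweight supplies 2514, so y = 2514/10 ≈ 251.40.

(952, 251)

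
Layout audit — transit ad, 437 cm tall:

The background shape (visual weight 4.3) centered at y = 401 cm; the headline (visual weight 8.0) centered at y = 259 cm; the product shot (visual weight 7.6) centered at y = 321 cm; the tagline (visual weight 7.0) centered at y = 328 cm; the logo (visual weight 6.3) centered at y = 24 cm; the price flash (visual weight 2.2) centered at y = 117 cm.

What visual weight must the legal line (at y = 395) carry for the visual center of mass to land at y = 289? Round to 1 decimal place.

w ≈ 12.2

Fixed elements: Σw = 4.3 + 8.0 + 7.6 + 7.0 + 6.3 + 2.2 = 35.4, Σw·y = 4.3·401 + 8.0·259 + 7.6·321 + 7.0·328 + 6.3·24 + 2.2·117 = 8940.5.
Set Σw·y/Σw = 289: (8940.5 + 395w) = 289·(35.4 + w).
Rearranging, w·(395 − 289) = 289·35.4 − 8940.5 = 1290.1, so w ≈ 1290.1/106 = 12.17.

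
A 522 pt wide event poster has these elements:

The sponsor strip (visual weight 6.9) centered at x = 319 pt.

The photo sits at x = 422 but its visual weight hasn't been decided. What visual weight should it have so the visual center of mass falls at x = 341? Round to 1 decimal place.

Known: weight 6.9 with moment 6.9·319 = 2201.1.
Balance at x = 341 requires (2201.1 + w·422) / (6.9 + w) = 341.
Solving: w = (341·6.9 − 2201.1) / (422 − 341) = 151.8 / 81 ≈ 1.87.

w ≈ 1.9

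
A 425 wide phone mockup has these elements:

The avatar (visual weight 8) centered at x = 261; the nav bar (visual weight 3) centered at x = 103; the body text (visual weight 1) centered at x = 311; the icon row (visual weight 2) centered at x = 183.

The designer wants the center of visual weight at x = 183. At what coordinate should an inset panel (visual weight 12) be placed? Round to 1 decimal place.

With the inset panel, Σw becomes 8 + 3 + 1 + 2 + 12 = 26.
x: need Σw·x = 26·183 = 4758. Existing = 8·261 + 3·103 + 1·311 + 2·183 = 3074. Remainder 1684 / 12 ≈ 140.33.

x ≈ 140.3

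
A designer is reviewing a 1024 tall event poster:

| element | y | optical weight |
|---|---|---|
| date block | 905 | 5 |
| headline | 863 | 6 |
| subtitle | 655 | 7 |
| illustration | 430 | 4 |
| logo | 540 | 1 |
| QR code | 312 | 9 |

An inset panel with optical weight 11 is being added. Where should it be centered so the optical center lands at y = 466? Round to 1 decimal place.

y ≈ 62.0

After adding the inset panel, total weight = 5 + 6 + 7 + 4 + 1 + 9 + 11 = 43.
Along y: (19356 + 11·y) / 43 = 466 (existing moment 5·905 + 6·863 + 7·655 + 4·430 + 1·540 + 9·312 = 19356) ⇒ y = (20038 − 19356) / 11 ≈ 62.00.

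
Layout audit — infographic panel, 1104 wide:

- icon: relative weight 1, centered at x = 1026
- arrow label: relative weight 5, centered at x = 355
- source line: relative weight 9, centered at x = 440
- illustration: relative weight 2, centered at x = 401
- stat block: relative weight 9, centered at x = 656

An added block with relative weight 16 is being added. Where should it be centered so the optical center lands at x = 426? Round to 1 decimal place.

x ≈ 276.6

After adding the added block, total weight = 1 + 5 + 9 + 2 + 9 + 16 = 42.
x: target moment 42×426 = 17892; current 1·1026 + 5·355 + 9·440 + 2·401 + 9·656 = 13467; the added block supplies 4425, so x = 4425/16 ≈ 276.56.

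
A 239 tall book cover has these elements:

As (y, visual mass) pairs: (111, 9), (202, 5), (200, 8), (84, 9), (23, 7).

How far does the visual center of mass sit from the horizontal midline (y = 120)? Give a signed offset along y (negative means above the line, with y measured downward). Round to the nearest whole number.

Σw = 9 + 5 + 8 + 9 + 7 = 38.
y: (9·111 + 5·202 + 8·200 + 9·84 + 7·23) / 38 = 4526 / 38 ≈ 119.11
Offset from y = 120: 119.11 − 120 ≈ -0.89.

≈ -1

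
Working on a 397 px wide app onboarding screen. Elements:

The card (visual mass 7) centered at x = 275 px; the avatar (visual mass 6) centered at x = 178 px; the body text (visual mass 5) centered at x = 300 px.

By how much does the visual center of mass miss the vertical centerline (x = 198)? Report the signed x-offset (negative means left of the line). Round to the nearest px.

≈ 52 px

Weights sum to 7 + 6 + 5 = 18.
x-moment: 7·275 + 6·178 + 5·300 = 4493; centroid 4493/18 ≈ 249.61.
Against x = 198, that's 249.61 − 198 = 51.61.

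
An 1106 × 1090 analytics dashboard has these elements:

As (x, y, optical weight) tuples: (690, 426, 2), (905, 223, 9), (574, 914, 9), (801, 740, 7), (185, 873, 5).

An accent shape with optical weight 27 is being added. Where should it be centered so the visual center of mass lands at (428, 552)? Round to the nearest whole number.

With the accent shape, Σw becomes 2 + 9 + 9 + 7 + 5 + 27 = 59.
x: target moment 59×428 = 25252; current 2·690 + 9·905 + 9·574 + 7·801 + 5·185 = 21223; the accent shape supplies 4029, so x = 4029/27 ≈ 149.22.
y: target moment 59×552 = 32568; current 2·426 + 9·223 + 9·914 + 7·740 + 5·873 = 20630; the accent shape supplies 11938, so y = 11938/27 ≈ 442.15.

(149, 442)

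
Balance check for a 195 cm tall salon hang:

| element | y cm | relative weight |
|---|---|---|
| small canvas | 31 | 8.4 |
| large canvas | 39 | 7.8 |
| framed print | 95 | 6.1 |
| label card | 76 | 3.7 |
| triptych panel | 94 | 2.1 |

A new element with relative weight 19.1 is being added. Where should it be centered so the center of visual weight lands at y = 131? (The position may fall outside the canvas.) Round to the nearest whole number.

New total weight: (8.4 + 7.8 + 6.1 + 3.7 + 2.1) + 19.1 = 47.2.
y: need Σw·y = 47.2·131 = 6183.2. Existing = 8.4·31 + 7.8·39 + 6.1·95 + 3.7·76 + 2.1·94 = 1622.7. Remainder 4560.5 / 19.1 ≈ 238.77.

y ≈ 239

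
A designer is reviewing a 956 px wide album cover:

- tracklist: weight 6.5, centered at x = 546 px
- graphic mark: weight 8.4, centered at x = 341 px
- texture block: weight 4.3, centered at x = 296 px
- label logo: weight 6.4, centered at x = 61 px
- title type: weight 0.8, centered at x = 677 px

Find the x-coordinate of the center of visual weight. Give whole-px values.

Total weight = 6.5 + 8.4 + 4.3 + 6.4 + 0.8 = 26.4.
x: (6.5·546 + 8.4·341 + 4.3·296 + 6.4·61 + 0.8·677) / 26.4 = 8618.2 / 26.4 ≈ 326.45

x ≈ 326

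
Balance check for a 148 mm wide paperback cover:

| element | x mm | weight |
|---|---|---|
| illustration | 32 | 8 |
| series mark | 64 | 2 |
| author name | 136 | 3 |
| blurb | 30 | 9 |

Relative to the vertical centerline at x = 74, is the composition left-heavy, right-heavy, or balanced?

left-heavy

Total weight = 8 + 2 + 3 + 9 = 22.
x: (8·32 + 2·64 + 3·136 + 9·30) / 22 = 1062 / 22 ≈ 48.27
48.3 vs midline 74 → left-heavy.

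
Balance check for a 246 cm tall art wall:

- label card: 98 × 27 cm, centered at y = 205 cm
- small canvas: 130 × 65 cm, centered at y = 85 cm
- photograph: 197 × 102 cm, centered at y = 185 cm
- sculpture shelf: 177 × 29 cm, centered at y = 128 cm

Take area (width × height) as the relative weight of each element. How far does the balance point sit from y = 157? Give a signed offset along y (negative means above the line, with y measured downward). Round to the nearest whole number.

≈ -2 cm

Areas: label card 98·27 = 2646, small canvas 130·65 = 8450, photograph 197·102 = 20094, sculpture shelf 177·29 = 5133. Total weight = 36323.
y: (2646·205 + 8450·85 + 20094·185 + 5133·128) / 36323 = 5635094 / 36323 ≈ 155.14
Against y = 157, that's 155.14 − 157 = -1.86.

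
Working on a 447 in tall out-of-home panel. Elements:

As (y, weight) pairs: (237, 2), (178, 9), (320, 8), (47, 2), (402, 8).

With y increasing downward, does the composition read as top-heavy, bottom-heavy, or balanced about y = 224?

bottom-heavy

Total weight = 2 + 9 + 8 + 2 + 8 = 29.
y-moment: 2·237 + 9·178 + 8·320 + 2·47 + 8·402 = 7946; centroid 7946/29 ≈ 274.00.
274.0 lies below (larger y than) the midline 224, so the layout is bottom-heavy.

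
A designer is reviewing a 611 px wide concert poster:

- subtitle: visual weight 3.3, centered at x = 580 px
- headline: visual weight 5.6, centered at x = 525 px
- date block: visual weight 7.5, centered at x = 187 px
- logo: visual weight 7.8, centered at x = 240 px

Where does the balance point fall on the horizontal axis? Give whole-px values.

Total weight = 3.3 + 5.6 + 7.5 + 7.8 = 24.2.
x: (3.3·580 + 5.6·525 + 7.5·187 + 7.8·240) / 24.2 = 8128.5 / 24.2 ≈ 335.89

x ≈ 336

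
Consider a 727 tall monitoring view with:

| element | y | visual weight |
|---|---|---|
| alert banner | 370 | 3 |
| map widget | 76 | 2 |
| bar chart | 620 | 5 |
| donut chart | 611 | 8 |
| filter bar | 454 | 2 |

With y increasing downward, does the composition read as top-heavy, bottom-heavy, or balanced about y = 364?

Weights sum to 3 + 2 + 5 + 8 + 2 = 20.
y-moment: 3·370 + 2·76 + 5·620 + 8·611 + 2·454 = 10158; centroid 10158/20 ≈ 507.90.
507.9 vs midline 364 → bottom-heavy.

bottom-heavy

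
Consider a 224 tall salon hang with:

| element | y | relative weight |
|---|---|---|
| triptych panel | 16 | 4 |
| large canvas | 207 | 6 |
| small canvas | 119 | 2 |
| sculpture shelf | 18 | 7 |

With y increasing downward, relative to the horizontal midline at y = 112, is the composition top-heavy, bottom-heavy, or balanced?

top-heavy

Total weight = 4 + 6 + 2 + 7 = 19.
Σw·y = 4·16 + 6·207 + 2·119 + 7·18 = 1670, so ȳ = 1670/19 ≈ 87.89.
87.9 vs midline 112 → top-heavy.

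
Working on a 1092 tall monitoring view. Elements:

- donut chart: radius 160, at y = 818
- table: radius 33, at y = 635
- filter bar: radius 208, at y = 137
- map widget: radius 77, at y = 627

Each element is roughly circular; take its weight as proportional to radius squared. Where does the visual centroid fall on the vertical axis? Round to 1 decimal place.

r² weights: donut chart 160² = 25600, table 33² = 1089, filter bar 208² = 43264, map widget 77² = 5929. Total = 75882.
y-moment: 25600·818 + 1089·635 + 43264·137 + 5929·627 = 31276966; centroid 31276966/75882 ≈ 412.18.

y ≈ 412.2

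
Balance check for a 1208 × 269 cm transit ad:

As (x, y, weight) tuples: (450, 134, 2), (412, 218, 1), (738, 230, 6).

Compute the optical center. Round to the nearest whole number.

(638, 207)

Σw = 2 + 1 + 6 = 9.
x: (2·450 + 1·412 + 6·738) / 9 = 5740 / 9 ≈ 637.78
y: (2·134 + 1·218 + 6·230) / 9 = 1866 / 9 ≈ 207.33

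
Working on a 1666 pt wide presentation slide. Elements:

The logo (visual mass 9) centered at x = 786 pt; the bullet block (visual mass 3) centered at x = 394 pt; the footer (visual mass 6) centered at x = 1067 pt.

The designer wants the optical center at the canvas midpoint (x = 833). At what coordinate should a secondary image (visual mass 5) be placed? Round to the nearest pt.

x ≈ 900

With the secondary image, Σw becomes 9 + 3 + 6 + 5 = 23.
x: target moment 23×833 = 19159; current 9·786 + 3·394 + 6·1067 = 14658; the secondary image supplies 4501, so x = 4501/5 ≈ 900.20.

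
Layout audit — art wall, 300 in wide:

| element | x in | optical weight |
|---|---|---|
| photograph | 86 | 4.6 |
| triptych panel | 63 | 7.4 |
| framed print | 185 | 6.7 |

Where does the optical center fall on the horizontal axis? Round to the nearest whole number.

Total weight = 4.6 + 7.4 + 6.7 = 18.7.
x-moment: 4.6·86 + 7.4·63 + 6.7·185 = 2101.3; centroid 2101.3/18.7 ≈ 112.37.

x ≈ 112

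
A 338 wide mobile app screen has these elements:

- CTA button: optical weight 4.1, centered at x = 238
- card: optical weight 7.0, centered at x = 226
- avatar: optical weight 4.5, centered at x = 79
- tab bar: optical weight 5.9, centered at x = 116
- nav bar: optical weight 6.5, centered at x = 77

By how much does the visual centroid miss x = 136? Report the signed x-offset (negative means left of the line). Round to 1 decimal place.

Weights sum to 4.1 + 7.0 + 4.5 + 5.9 + 6.5 = 28.0.
x: (4.1·238 + 7.0·226 + 4.5·79 + 5.9·116 + 6.5·77) / 28.0 = 4098.2 / 28.0 ≈ 146.36
Difference: 146.36 − 136 ≈ 10.36.

≈ 10.4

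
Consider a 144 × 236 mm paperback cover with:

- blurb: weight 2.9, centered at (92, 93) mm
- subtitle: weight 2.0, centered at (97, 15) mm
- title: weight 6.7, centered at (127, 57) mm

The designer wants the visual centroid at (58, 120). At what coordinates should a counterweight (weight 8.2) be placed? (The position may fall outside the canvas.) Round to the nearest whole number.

With the counterweight, Σw becomes 2.9 + 2.0 + 6.7 + 8.2 = 19.8.
x: target moment 19.8×58 = 1148.4; current 2.9·92 + 2.0·97 + 6.7·127 = 1311.7; the counterweight supplies -163.3, so x = -163.3/8.2 ≈ -19.91.
y: target moment 19.8×120 = 2376.0; current 2.9·93 + 2.0·15 + 6.7·57 = 681.6; the counterweight supplies 1694.4, so y = 1694.4/8.2 ≈ 206.63.

(-20, 207)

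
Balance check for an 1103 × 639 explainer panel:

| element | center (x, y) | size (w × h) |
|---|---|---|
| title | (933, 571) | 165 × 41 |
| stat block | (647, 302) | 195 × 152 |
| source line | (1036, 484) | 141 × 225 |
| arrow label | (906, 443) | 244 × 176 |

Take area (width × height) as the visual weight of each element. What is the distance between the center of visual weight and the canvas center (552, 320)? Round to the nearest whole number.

Taking area as weight: title 165·41 = 6765, stat block 195·152 = 29640, source line 141·225 = 31725, arrow label 244·176 = 42944. Sum 111074.
x: (6765·933 + 29640·647 + 31725·1036 + 42944·906) / 111074 = 97263189 / 111074 ≈ 875.66
y: (6765·571 + 29640·302 + 31725·484 + 42944·443) / 111074 = 47193187 / 111074 ≈ 424.88
Relative to (552, 320): Δ = (323.66, 104.88); |Δ| = √(323.66² + 104.88²) ≈ 340.23.

≈ 340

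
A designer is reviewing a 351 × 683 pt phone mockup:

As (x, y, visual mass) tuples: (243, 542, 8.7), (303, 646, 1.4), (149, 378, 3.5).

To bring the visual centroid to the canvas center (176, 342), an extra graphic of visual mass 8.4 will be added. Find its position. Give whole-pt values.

(97, 69)

After adding the extra graphic, total weight = 8.7 + 1.4 + 3.5 + 8.4 = 22.0.
x: target moment 22.0×176 = 3872.0; current 8.7·243 + 1.4·303 + 3.5·149 = 3059.8; the extra graphic supplies 812.2, so x = 812.2/8.4 ≈ 96.69.
y: target moment 22.0×342 = 7524.0; current 8.7·542 + 1.4·646 + 3.5·378 = 6942.8; the extra graphic supplies 581.2, so y = 581.2/8.4 ≈ 69.19.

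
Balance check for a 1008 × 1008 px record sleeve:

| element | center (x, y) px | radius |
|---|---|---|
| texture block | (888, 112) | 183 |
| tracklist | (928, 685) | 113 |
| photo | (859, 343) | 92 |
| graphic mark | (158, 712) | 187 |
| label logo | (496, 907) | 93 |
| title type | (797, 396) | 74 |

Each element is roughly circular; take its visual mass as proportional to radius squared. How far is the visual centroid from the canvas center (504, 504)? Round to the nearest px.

r² weights: texture block 183² = 33489, tracklist 113² = 12769, photo 92² = 8464, graphic mark 187² = 34969, label logo 93² = 8649, title type 74² = 5476. Total = 103816.
x: moment 63037818 / weight 103816 ≈ 607.21
y: moment 50311752 / weight 103816 ≈ 484.62
From (504, 504): dx = 103.21, dy = -19.38, so the distance is √(dx²+dy²) ≈ 105.01.

≈ 105 px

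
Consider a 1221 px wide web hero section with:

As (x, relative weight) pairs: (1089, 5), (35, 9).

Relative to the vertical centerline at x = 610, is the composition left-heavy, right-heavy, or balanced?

left-heavy

Total weight = 5 + 9 = 14.
x-moment: 5·1089 + 9·35 = 5760; centroid 5760/14 ≈ 411.43.
Since 411.4 is left of 610, the composition reads left-heavy.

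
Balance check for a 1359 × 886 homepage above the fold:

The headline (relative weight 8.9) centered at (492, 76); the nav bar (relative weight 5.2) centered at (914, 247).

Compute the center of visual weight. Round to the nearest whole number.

(648, 139)

Total weight = 8.9 + 5.2 = 14.1.
x: (8.9·492 + 5.2·914) / 14.1 = 9131.6 / 14.1 ≈ 647.63
y: (8.9·76 + 5.2·247) / 14.1 = 1960.8 / 14.1 ≈ 139.06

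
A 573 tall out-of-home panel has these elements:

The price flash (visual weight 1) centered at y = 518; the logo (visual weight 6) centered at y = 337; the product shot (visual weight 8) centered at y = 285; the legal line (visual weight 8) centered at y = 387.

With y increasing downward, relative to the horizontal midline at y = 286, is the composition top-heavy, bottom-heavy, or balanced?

Total weight = 1 + 6 + 8 + 8 = 23.
y: (1·518 + 6·337 + 8·285 + 8·387) / 23 = 7916 / 23 ≈ 344.17
Since 344.2 is below (larger y than) 286, the composition reads bottom-heavy.

bottom-heavy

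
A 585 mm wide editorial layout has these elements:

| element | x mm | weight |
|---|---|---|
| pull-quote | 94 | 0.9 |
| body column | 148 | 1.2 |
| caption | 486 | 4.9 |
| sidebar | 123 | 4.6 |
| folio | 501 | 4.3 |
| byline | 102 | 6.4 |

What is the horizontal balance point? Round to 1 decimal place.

Total weight = 0.9 + 1.2 + 4.9 + 4.6 + 4.3 + 6.4 = 22.3.
Σw·x = 6016.5; x̄ = 6016.5/22.3 ≈ 269.80.

x ≈ 269.8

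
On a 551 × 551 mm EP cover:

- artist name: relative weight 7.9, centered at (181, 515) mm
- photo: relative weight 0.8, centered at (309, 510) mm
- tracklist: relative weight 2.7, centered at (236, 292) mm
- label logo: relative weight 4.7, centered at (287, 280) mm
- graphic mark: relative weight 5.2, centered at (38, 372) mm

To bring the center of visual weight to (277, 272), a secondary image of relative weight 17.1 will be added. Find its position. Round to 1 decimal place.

(396.3, 112.8)

After adding the secondary image, total weight = 7.9 + 0.8 + 2.7 + 4.7 + 5.2 + 17.1 = 38.4.
Along x: (3860.8 + 17.1·x) / 38.4 = 277 (existing moment 7.9·181 + 0.8·309 + 2.7·236 + 4.7·287 + 5.2·38 = 3860.8) ⇒ x = (10636.8 − 3860.8) / 17.1 ≈ 396.26.
Along y: (8515.3 + 17.1·y) / 38.4 = 272 (existing moment 7.9·515 + 0.8·510 + 2.7·292 + 4.7·280 + 5.2·372 = 8515.3) ⇒ y = (10444.8 − 8515.3) / 17.1 ≈ 112.84.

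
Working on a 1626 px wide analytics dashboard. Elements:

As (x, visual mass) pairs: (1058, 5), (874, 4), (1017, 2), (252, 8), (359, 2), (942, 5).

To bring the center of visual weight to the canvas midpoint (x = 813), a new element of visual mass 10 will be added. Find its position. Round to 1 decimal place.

New total weight: (5 + 4 + 2 + 8 + 2 + 5) + 10 = 36.
Along x: (18264 + 10·x) / 36 = 813 (existing moment 5·1058 + 4·874 + 2·1017 + 8·252 + 2·359 + 5·942 = 18264) ⇒ x = (29268 − 18264) / 10 ≈ 1100.40.

x ≈ 1100.4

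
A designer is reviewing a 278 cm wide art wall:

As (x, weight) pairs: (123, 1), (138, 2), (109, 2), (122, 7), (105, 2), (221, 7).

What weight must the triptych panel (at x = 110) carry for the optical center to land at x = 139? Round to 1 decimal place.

Known weights sum to 1 + 2 + 2 + 7 + 2 + 7 = 21; their moment is 1·123 + 2·138 + 2·109 + 7·122 + 2·105 + 7·221 = 3228.
Set Σw·x/Σw = 139: (3228 + 110w) = 139·(21 + w).
Rearranging, w·(110 − 139) = 139·21 − 3228 = -309, so w ≈ -309/-29 = 10.66.

w ≈ 10.7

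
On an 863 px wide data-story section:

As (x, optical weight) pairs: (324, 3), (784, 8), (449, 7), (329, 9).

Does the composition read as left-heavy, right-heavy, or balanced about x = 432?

Weights sum to 3 + 8 + 7 + 9 = 27.
x: (3·324 + 8·784 + 7·449 + 9·329) / 27 = 13348 / 27 ≈ 494.37
494.4 lies right of the midline 432, so the layout is right-heavy.

right-heavy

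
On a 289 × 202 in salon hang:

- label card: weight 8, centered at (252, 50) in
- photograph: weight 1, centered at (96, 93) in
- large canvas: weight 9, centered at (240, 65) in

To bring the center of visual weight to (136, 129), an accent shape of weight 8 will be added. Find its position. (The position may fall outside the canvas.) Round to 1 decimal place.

After adding the accent shape, total weight = 8 + 1 + 9 + 8 = 26.
x: need Σw·x = 26·136 = 3536. Existing = 8·252 + 1·96 + 9·240 = 4272. Remainder -736 / 8 ≈ -92.00.
y: need Σw·y = 26·129 = 3354. Existing = 8·50 + 1·93 + 9·65 = 1078. Remainder 2276 / 8 ≈ 284.50.

(-92.0, 284.5)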